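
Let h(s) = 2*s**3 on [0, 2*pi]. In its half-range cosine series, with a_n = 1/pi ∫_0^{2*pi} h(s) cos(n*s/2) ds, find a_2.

a_2 = 1/pi ∫_0^{2*pi} (2*s**3) cos(s) ds.
Integrating by parts three times (tabular method), an antiderivative of (2*s**3) cos(s) is 2*s**3*sin(s) + 6*s**2*cos(s) - 12*s*sin(s) - 12*cos(s); evaluating from 0 to 2*pi: ∫_{0}^{2*pi} (2*s**3) cos(s) ds = (-12 + 24*pi**2) - (-12) = 24*pi**2.
Hence a_2 = (1/pi)·(24*pi**2) = 24*pi.

24*pi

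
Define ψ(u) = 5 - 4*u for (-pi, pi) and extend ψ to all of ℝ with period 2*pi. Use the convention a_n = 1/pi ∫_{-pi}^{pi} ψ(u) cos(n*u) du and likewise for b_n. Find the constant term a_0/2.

a_0 = 1/pi ∫_{-pi}^{pi} ψ(u) du = 1/pi · (10*pi) = 10.
So the constant term a_0/2 = 5.

5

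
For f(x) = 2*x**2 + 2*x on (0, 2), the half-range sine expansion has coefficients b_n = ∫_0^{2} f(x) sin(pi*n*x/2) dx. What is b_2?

-12/pi

b_2 = ∫_0^{2} (2*x**2 + 2*x) sin(pi*x) dx.
Integrating by parts twice (tabular method), an antiderivative of (2*x**2 + 2*x) sin(pi*x) is -2*x**2*cos(pi*x)/pi + 4*x*sin(pi*x)/pi**2 - 2*x*cos(pi*x)/pi + 2*sin(pi*x)/pi**2 + 4*cos(pi*x)/pi**3; evaluating from 0 to 2: ∫_{0}^{2} (2*x**2 + 2*x) sin(pi*x) dx = (-12/pi + 4/pi**3) - (4/pi**3) = -12/pi.
Hence b_2 = -12/pi.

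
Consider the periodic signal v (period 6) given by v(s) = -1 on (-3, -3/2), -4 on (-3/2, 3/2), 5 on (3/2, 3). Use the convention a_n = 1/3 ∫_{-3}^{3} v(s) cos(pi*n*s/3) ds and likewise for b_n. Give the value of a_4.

0

a_4 = 1/3 ∫_{-3}^{3} v(s) cos(4*pi*s/3) ds.
Split the integral at the breakpoints.
Directly, an antiderivative of (-1) cos(4*pi*s/3) is -3*sin(4*pi*s/3)/(4*pi); evaluating from -3 to -3/2: ∫_{-3}^{-3/2} (-1) cos(4*pi*s/3) ds = (0) - (0) = 0.
Directly, an antiderivative of (-4) cos(4*pi*s/3) is -3*sin(4*pi*s/3)/pi; evaluating from -3/2 to 3/2: ∫_{-3/2}^{3/2} (-4) cos(4*pi*s/3) ds = (0) - (0) = 0.
Directly, an antiderivative of (5) cos(4*pi*s/3) is 15*sin(4*pi*s/3)/(4*pi); evaluating from 3/2 to 3: ∫_{3/2}^{3} (5) cos(4*pi*s/3) ds = (0) - (0) = 0.
Summing the pieces and multiplying by (1/3) gives a_4 = 0.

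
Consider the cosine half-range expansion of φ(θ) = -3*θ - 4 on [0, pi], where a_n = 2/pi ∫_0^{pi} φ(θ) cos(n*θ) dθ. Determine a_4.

a_4 = 2/pi ∫_0^{pi} (-3*θ - 4) cos(4*θ) dθ.
Integrating by parts (boundary term plus one more integral), an antiderivative of (-3*θ - 4) cos(4*θ) is -3*θ*sin(4*θ)/4 - sin(4*θ) - 3*cos(4*θ)/16; evaluating from 0 to pi: ∫_{0}^{pi} (-3*θ - 4) cos(4*θ) dθ = (-3/16) - (-3/16) = 0.
Hence a_4 = (2/pi)·(0) = 0.

0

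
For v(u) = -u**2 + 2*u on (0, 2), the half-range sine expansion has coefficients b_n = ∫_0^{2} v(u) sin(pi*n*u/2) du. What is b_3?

b_3 = ∫_0^{2} (-u**2 + 2*u) sin(3*pi*u/2) du.
Integrating by parts twice (tabular method), an antiderivative of (-u**2 + 2*u) sin(3*pi*u/2) is 2*u**2*cos(3*pi*u/2)/(3*pi) - 8*u*sin(3*pi*u/2)/(9*pi**2) - 4*u*cos(3*pi*u/2)/(3*pi) + 8*sin(3*pi*u/2)/(9*pi**2) - 16*cos(3*pi*u/2)/(27*pi**3); evaluating from 0 to 2: ∫_{0}^{2} (-u**2 + 2*u) sin(3*pi*u/2) du = (16/(27*pi**3)) - (-16/(27*pi**3)) = 32/(27*pi**3).
Hence b_3 = 32/(27*pi**3).

32/(27*pi**3)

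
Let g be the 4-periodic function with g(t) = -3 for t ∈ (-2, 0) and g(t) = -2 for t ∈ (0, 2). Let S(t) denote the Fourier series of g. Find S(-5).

-3

t = -5 differs from t = -1 by -1 full period(s), and the series is 4-periodic.
g is continuous at t = -1 with value -3, so the series converges to -3 there.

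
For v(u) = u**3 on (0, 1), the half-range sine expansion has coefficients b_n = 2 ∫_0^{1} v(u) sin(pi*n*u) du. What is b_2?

b_2 = 2 ∫_0^{1} (u**3) sin(2*pi*u) du.
Integrating by parts three times (tabular method), an antiderivative of (u**3) sin(2*pi*u) is -u**3*cos(2*pi*u)/(2*pi) + 3*u**2*sin(2*pi*u)/(4*pi**2) + 3*u*cos(2*pi*u)/(4*pi**3) - 3*sin(2*pi*u)/(8*pi**4); evaluating from 0 to 1: ∫_{0}^{1} (u**3) sin(2*pi*u) du = ((3 - 2*pi**2)/(4*pi**3)) - (0) = (3 - 2*pi**2)/(4*pi**3).
Hence b_2 = 2·((3 - 2*pi**2)/(4*pi**3)) = (3/2 - pi**2)/pi**3.

(3/2 - pi**2)/pi**3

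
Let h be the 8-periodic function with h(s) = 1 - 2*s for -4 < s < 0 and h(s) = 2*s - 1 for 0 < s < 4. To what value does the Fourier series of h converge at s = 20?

s = 20 differs from s = 4 by 2 full period(s), and the series is 8-periodic.
At s = 4 the one-sided limits are h(4^-) = 7 and h(4^+) = 9.
By Dirichlet's theorem the series converges to their average, [(7) + (9)]/2 = 8.

8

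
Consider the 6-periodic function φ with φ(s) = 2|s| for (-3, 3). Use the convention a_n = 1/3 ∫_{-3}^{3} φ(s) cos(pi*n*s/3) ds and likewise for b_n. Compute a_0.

a_0 = 1/3 ∫_{-3}^{3} φ(s) ds = 1/3 · (18) = 6.

6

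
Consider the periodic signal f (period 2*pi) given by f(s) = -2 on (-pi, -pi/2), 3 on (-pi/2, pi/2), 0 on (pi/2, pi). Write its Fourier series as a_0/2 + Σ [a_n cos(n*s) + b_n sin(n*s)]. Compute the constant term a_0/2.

a_0 = 1/pi ∫_{-pi}^{pi} f(s) ds = 1/pi · (2*pi) = 2.
So the constant term a_0/2 = 1.

1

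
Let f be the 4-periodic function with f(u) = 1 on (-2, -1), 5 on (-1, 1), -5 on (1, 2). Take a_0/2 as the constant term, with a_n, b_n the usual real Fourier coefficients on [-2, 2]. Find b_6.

b_6 = 1/2 ∫_{-2}^{2} f(u) sin(3*pi*u) du.
Split the integral at the breakpoints.
Directly, an antiderivative of (1) sin(3*pi*u) is -cos(3*pi*u)/(3*pi); evaluating from -2 to -1: ∫_{-2}^{-1} (1) sin(3*pi*u) du = (1/(3*pi)) - (-1/(3*pi)) = 2/(3*pi).
Directly, an antiderivative of (5) sin(3*pi*u) is -5*cos(3*pi*u)/(3*pi); evaluating from -1 to 1: ∫_{-1}^{1} (5) sin(3*pi*u) du = (5/(3*pi)) - (5/(3*pi)) = 0.
Directly, an antiderivative of (-5) sin(3*pi*u) is 5*cos(3*pi*u)/(3*pi); evaluating from 1 to 2: ∫_{1}^{2} (-5) sin(3*pi*u) du = (5/(3*pi)) - (-5/(3*pi)) = 10/(3*pi).
Summing the pieces and multiplying by (1/2) gives b_6 = 2/pi.

2/pi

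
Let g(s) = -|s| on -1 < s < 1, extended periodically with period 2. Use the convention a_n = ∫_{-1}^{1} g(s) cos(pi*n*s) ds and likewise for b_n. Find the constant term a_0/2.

a_0 = ∫_{-1}^{1} g(s) ds = -1.
So the constant term a_0/2 = -1/2.

-1/2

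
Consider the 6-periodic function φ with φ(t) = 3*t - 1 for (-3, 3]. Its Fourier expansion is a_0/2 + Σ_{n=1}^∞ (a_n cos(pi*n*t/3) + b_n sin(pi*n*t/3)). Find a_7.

0

a_7 = 1/3 ∫_{-3}^{3} φ(t) cos(7*pi*t/3) dt.
Integrating by parts (boundary term plus one more integral), an antiderivative of (3*t - 1) cos(7*pi*t/3) is 9*t*sin(7*pi*t/3)/(7*pi) - 3*sin(7*pi*t/3)/(7*pi) + 27*cos(7*pi*t/3)/(49*pi**2); evaluating from -3 to 3: ∫_{-3}^{3} (3*t - 1) cos(7*pi*t/3) dt = (-27/(49*pi**2)) - (-27/(49*pi**2)) = 0.
Hence a_7 = (1/3)·(0) = 0.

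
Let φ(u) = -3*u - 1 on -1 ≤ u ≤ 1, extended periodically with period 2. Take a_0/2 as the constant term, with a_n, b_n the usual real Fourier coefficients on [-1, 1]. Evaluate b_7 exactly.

-6/(7*pi)

b_7 = ∫_{-1}^{1} φ(u) sin(7*pi*u) du.
Integrating by parts (boundary term plus one more integral), an antiderivative of (-3*u - 1) sin(7*pi*u) is 3*u*cos(7*pi*u)/(7*pi) - 3*sin(7*pi*u)/(49*pi**2) + cos(7*pi*u)/(7*pi); evaluating from -1 to 1: ∫_{-1}^{1} (-3*u - 1) sin(7*pi*u) du = (-4/(7*pi)) - (2/(7*pi)) = -6/(7*pi).
Hence b_7 = -6/(7*pi).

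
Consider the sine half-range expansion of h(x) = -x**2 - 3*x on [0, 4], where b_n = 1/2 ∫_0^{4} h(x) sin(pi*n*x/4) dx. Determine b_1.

-56/pi + 128/pi**3

b_1 = 1/2 ∫_0^{4} (-x**2 - 3*x) sin(pi*x/4) dx.
Integrating by parts twice (tabular method), an antiderivative of (-x**2 - 3*x) sin(pi*x/4) is 4*x**2*cos(pi*x/4)/pi - 32*x*sin(pi*x/4)/pi**2 + 12*x*cos(pi*x/4)/pi - 48*sin(pi*x/4)/pi**2 - 128*cos(pi*x/4)/pi**3; evaluating from 0 to 4: ∫_{0}^{4} (-x**2 - 3*x) sin(pi*x/4) dx = (-112/pi + 128/pi**3) - (-128/pi**3) = -112/pi + 256/pi**3.
Hence b_1 = (1/2)·(-112/pi + 256/pi**3) = -56/pi + 128/pi**3.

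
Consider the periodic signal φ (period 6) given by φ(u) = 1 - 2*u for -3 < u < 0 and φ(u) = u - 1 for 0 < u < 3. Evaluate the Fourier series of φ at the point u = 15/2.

1/2

u = 15/2 differs from u = 3/2 by 1 full period(s), and the series is 6-periodic.
φ is continuous at u = 3/2 with value 1/2, so the series converges to 1/2 there.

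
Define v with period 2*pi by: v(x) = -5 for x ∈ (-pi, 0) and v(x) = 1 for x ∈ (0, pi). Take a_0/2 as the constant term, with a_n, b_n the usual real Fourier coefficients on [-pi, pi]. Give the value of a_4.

0

a_4 = 1/pi ∫_{-pi}^{pi} v(x) cos(4*x) dx.
Split the integral at the breakpoints.
Directly, an antiderivative of (-5) cos(4*x) is -5*sin(4*x)/4; evaluating from -pi to 0: ∫_{-pi}^{0} (-5) cos(4*x) dx = (0) - (0) = 0.
Directly, an antiderivative of (1) cos(4*x) is sin(4*x)/4; evaluating from 0 to pi: ∫_{0}^{pi} (1) cos(4*x) dx = (0) - (0) = 0.
Summing the pieces and multiplying by (1/pi) gives a_4 = 0.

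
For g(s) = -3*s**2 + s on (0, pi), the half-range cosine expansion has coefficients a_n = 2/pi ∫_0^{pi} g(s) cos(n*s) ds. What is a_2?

a_2 = 2/pi ∫_0^{pi} (-3*s**2 + s) cos(2*s) ds.
Integrating by parts twice (tabular method), an antiderivative of (-3*s**2 + s) cos(2*s) is -3*s**2*sin(2*s)/2 + s*sin(2*s)/2 - 3*s*cos(2*s)/2 + 3*sin(2*s)/4 + cos(2*s)/4; evaluating from 0 to pi: ∫_{0}^{pi} (-3*s**2 + s) cos(2*s) ds = (1/4 - 3*pi/2) - (1/4) = -3*pi/2.
Hence a_2 = (2/pi)·(-3*pi/2) = -3.

-3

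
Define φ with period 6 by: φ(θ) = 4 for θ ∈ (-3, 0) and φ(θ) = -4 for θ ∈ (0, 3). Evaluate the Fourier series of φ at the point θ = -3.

0

θ = -3 differs from θ = 3 by -1 full period(s), and the series is 6-periodic.
At θ = 3 the one-sided limits are φ(3^-) = -4 and φ(3^+) = 4.
By Dirichlet's theorem the series converges to their average, [(-4) + (4)]/2 = 0.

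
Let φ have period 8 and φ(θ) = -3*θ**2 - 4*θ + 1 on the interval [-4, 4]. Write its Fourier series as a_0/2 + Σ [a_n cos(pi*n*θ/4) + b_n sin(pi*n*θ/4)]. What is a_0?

a_0 = 1/4 ∫_{-4}^{4} φ(θ) dθ = 1/4 · (-120) = -30.

-30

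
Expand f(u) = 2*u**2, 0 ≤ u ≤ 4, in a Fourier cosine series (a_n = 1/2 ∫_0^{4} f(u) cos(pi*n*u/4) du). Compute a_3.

-128/(9*pi**2)

a_3 = 1/2 ∫_0^{4} (2*u**2) cos(3*pi*u/4) du.
Integrating by parts twice (tabular method), an antiderivative of (2*u**2) cos(3*pi*u/4) is 8*u**2*sin(3*pi*u/4)/(3*pi) + 64*u*cos(3*pi*u/4)/(9*pi**2) - 256*sin(3*pi*u/4)/(27*pi**3); evaluating from 0 to 4: ∫_{0}^{4} (2*u**2) cos(3*pi*u/4) du = (-256/(9*pi**2)) - (0) = -256/(9*pi**2).
Hence a_3 = (1/2)·(-256/(9*pi**2)) = -128/(9*pi**2).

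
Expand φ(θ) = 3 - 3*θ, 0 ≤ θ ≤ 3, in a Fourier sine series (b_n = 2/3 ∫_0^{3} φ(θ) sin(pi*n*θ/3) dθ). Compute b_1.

-6/pi

b_1 = 2/3 ∫_0^{3} (3 - 3*θ) sin(pi*θ/3) dθ.
Integrating by parts (boundary term plus one more integral), an antiderivative of (3 - 3*θ) sin(pi*θ/3) is 9*θ*cos(pi*θ/3)/pi - 27*sin(pi*θ/3)/pi**2 - 9*cos(pi*θ/3)/pi; evaluating from 0 to 3: ∫_{0}^{3} (3 - 3*θ) sin(pi*θ/3) dθ = (-18/pi) - (-9/pi) = -9/pi.
Hence b_1 = (2/3)·(-9/pi) = -6/pi.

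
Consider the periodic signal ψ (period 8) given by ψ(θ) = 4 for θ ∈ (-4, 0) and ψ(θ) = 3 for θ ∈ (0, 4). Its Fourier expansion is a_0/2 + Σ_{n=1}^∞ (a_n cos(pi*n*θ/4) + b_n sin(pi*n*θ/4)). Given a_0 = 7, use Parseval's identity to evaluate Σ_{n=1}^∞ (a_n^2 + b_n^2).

Parseval: a_0^2/2 + Σ_{n≥1} (a_n^2+b_n^2) = 1/4 ∫_{-4}^{4} ψ(θ)^2 dθ = 25.
Subtract a_0^2/2 = 49/2: Σ (a_n^2+b_n^2) = 1/2.

1/2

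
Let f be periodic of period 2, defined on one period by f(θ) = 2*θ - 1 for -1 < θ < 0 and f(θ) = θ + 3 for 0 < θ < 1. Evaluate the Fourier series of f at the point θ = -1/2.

-2

f is continuous at θ = -1/2 with value -2, so the series converges to -2 there.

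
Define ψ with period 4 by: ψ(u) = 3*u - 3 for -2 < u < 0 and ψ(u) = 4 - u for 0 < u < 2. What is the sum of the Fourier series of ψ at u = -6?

u = -6 differs from u = -2 by -1 full period(s), and the series is 4-periodic.
At u = -2 the one-sided limits are ψ(-2^-) = 2 and ψ(-2^+) = -9.
By Dirichlet's theorem the series converges to their average, [(2) + (-9)]/2 = -7/2.

-7/2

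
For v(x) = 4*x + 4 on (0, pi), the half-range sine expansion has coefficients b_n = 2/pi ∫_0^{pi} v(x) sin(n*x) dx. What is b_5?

8*(2 + pi)/(5*pi)

b_5 = 2/pi ∫_0^{pi} (4*x + 4) sin(5*x) dx.
Integrating by parts (boundary term plus one more integral), an antiderivative of (4*x + 4) sin(5*x) is -4*x*cos(5*x)/5 + 4*sin(5*x)/25 - 4*cos(5*x)/5; evaluating from 0 to pi: ∫_{0}^{pi} (4*x + 4) sin(5*x) dx = (4/5 + 4*pi/5) - (-4/5) = 8/5 + 4*pi/5.
Hence b_5 = (2/pi)·(8/5 + 4*pi/5) = 8*(2 + pi)/(5*pi).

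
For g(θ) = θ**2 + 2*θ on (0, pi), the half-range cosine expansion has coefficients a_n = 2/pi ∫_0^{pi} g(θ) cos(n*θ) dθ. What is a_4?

1/4

a_4 = 2/pi ∫_0^{pi} (θ**2 + 2*θ) cos(4*θ) dθ.
Integrating by parts twice (tabular method), an antiderivative of (θ**2 + 2*θ) cos(4*θ) is θ**2*sin(4*θ)/4 + θ*sin(4*θ)/2 + θ*cos(4*θ)/8 - sin(4*θ)/32 + cos(4*θ)/8; evaluating from 0 to pi: ∫_{0}^{pi} (θ**2 + 2*θ) cos(4*θ) dθ = (1/8 + pi/8) - (1/8) = pi/8.
Hence a_4 = (2/pi)·(pi/8) = 1/4.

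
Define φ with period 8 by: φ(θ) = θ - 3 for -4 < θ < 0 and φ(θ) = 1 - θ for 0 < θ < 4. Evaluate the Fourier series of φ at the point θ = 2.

φ is continuous at θ = 2 with value -1, so the series converges to -1 there.

-1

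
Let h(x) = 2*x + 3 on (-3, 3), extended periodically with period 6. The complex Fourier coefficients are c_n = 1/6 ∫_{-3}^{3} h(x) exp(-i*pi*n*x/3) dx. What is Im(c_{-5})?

6/(5*pi)

Since h is real-valued, Im(c_{-5}) = -1/6 ∫_{-3}^{3} h(x) sin(-5*pi*x/3) dx = b_{5}/2.
Integrating by parts (boundary term plus one more integral), an antiderivative of (2*x + 3) sin(-5*pi*x/3) is 6*x*cos(5*pi*x/3)/(5*pi) - 18*sin(5*pi*x/3)/(25*pi**2) + 9*cos(5*pi*x/3)/(5*pi); evaluating from -3 to 3: ∫_{-3}^{3} (2*x + 3) sin(-5*pi*x/3) dx = (-27/(5*pi)) - (9/(5*pi)) = -36/(5*pi).
Hence Im(c_{-5}) = (-1/6)·(-36/(5*pi)) = 6/(5*pi).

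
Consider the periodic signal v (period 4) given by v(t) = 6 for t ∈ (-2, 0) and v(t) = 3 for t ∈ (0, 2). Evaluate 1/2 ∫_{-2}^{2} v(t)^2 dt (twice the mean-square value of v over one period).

45

1/2 ∫_{-2}^{2} v(t)^2 dt = 1/2 · (90) = 45.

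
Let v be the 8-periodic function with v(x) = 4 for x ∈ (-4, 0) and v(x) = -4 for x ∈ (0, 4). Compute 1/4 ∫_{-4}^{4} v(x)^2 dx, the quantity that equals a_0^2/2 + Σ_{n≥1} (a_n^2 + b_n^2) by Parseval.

32

1/4 ∫_{-4}^{4} v(x)^2 dx = 1/4 · (128) = 32.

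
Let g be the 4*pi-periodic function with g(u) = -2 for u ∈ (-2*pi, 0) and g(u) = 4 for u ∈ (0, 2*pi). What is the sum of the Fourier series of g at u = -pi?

-2

g is continuous at u = -pi with value -2, so the series converges to -2 there.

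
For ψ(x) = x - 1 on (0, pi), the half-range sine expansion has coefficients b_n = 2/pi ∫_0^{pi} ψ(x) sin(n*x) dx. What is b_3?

2*(-2 + pi)/(3*pi)

b_3 = 2/pi ∫_0^{pi} (x - 1) sin(3*x) dx.
Integrating by parts (boundary term plus one more integral), an antiderivative of (x - 1) sin(3*x) is -x*cos(3*x)/3 + sin(3*x)/9 + cos(3*x)/3; evaluating from 0 to pi: ∫_{0}^{pi} (x - 1) sin(3*x) dx = (-1/3 + pi/3) - (1/3) = -2/3 + pi/3.
Hence b_3 = (2/pi)·(-2/3 + pi/3) = 2*(-2 + pi)/(3*pi).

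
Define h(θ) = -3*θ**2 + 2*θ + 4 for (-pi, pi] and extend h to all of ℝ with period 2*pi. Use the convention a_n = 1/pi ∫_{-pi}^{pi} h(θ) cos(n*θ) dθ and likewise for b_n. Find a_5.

12/25

a_5 = 1/pi ∫_{-pi}^{pi} h(θ) cos(5*θ) dθ.
Integrating by parts twice (tabular method), an antiderivative of (-3*θ**2 + 2*θ + 4) cos(5*θ) is -3*θ**2*sin(5*θ)/5 + 2*θ*sin(5*θ)/5 - 6*θ*cos(5*θ)/25 + 106*sin(5*θ)/125 + 2*cos(5*θ)/25; evaluating from -pi to pi: ∫_{-pi}^{pi} (-3*θ**2 + 2*θ + 4) cos(5*θ) dθ = (-2/25 + 6*pi/25) - (-6*pi/25 - 2/25) = 12*pi/25.
Hence a_5 = (1/pi)·(12*pi/25) = 12/25.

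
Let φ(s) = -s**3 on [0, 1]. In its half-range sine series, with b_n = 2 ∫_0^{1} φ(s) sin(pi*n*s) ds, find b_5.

b_5 = 2 ∫_0^{1} (-s**3) sin(5*pi*s) ds.
Integrating by parts three times (tabular method), an antiderivative of (-s**3) sin(5*pi*s) is s**3*cos(5*pi*s)/(5*pi) - 3*s**2*sin(5*pi*s)/(25*pi**2) - 6*s*cos(5*pi*s)/(125*pi**3) + 6*sin(5*pi*s)/(625*pi**4); evaluating from 0 to 1: ∫_{0}^{1} (-s**3) sin(5*pi*s) ds = ((6 - 25*pi**2)/(125*pi**3)) - (0) = (6 - 25*pi**2)/(125*pi**3).
Hence b_5 = 2·((6 - 25*pi**2)/(125*pi**3)) = 2*(6 - 25*pi**2)/(125*pi**3).

2*(6 - 25*pi**2)/(125*pi**3)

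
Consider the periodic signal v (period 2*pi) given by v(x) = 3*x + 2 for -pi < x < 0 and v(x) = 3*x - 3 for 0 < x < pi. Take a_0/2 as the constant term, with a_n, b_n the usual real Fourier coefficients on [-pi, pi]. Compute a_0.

a_0 = 1/pi ∫_{-pi}^{pi} v(x) dx = 1/pi · (-pi) = -1.

-1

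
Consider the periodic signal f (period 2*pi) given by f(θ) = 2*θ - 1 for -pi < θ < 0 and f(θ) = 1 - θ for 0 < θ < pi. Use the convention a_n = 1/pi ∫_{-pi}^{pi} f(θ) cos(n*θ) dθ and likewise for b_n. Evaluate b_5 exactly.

(pi + 4)/(5*pi)

b_5 = 1/pi ∫_{-pi}^{pi} f(θ) sin(5*θ) dθ.
Split the integral at the breakpoints.
Integrating by parts (boundary term plus one more integral), an antiderivative of (2*θ - 1) sin(5*θ) is -2*θ*cos(5*θ)/5 + 2*sin(5*θ)/25 + cos(5*θ)/5; evaluating from -pi to 0: ∫_{-pi}^{0} (2*θ - 1) sin(5*θ) dθ = (1/5) - (-2*pi/5 - 1/5) = 2/5 + 2*pi/5.
Integrating by parts (boundary term plus one more integral), an antiderivative of (1 - θ) sin(5*θ) is θ*cos(5*θ)/5 - sin(5*θ)/25 - cos(5*θ)/5; evaluating from 0 to pi: ∫_{0}^{pi} (1 - θ) sin(5*θ) dθ = (1/5 - pi/5) - (-1/5) = 2/5 - pi/5.
Summing the pieces and multiplying by (1/pi) gives b_5 = (pi + 4)/(5*pi).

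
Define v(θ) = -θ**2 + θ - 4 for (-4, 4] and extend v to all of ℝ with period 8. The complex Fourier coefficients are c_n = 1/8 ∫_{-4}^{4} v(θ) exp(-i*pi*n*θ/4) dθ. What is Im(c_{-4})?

-1/pi

Since v is real-valued, Im(c_{-4}) = -1/8 ∫_{-4}^{4} v(θ) sin(-pi*θ) dθ = b_{4}/2.
Integrating by parts twice (tabular method), an antiderivative of (-θ**2 + θ - 4) sin(-pi*θ) is -θ**2*cos(pi*θ)/pi + 2*θ*sin(pi*θ)/pi**2 + θ*cos(pi*θ)/pi - sin(pi*θ)/pi**2 - 4*cos(pi*θ)/pi + 2*cos(pi*θ)/pi**3; evaluating from -4 to 4: ∫_{-4}^{4} (-θ**2 + θ - 4) sin(-pi*θ) dθ = (-16/pi + 2/pi**3) - (-24/pi + 2/pi**3) = 8/pi.
Hence Im(c_{-4}) = (-1/8)·(8/pi) = -1/pi.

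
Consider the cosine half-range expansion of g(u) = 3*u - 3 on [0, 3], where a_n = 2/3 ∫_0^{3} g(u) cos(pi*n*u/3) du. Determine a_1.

-36/pi**2

a_1 = 2/3 ∫_0^{3} (3*u - 3) cos(pi*u/3) du.
Integrating by parts (boundary term plus one more integral), an antiderivative of (3*u - 3) cos(pi*u/3) is 9*u*sin(pi*u/3)/pi - 9*sin(pi*u/3)/pi + 27*cos(pi*u/3)/pi**2; evaluating from 0 to 3: ∫_{0}^{3} (3*u - 3) cos(pi*u/3) du = (-27/pi**2) - (27/pi**2) = -54/pi**2.
Hence a_1 = (2/3)·(-54/pi**2) = -36/pi**2.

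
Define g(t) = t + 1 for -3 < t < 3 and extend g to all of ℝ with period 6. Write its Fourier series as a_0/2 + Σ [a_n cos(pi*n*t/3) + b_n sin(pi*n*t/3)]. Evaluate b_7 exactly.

6/(7*pi)

b_7 = 1/3 ∫_{-3}^{3} g(t) sin(7*pi*t/3) dt.
Integrating by parts (boundary term plus one more integral), an antiderivative of (t + 1) sin(7*pi*t/3) is -3*t*cos(7*pi*t/3)/(7*pi) + 9*sin(7*pi*t/3)/(49*pi**2) - 3*cos(7*pi*t/3)/(7*pi); evaluating from -3 to 3: ∫_{-3}^{3} (t + 1) sin(7*pi*t/3) dt = (12/(7*pi)) - (-6/(7*pi)) = 18/(7*pi).
Hence b_7 = (1/3)·(18/(7*pi)) = 6/(7*pi).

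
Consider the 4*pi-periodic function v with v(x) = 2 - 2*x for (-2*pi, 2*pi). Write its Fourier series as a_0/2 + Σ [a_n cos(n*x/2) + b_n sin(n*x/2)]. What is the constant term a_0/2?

a_0 = (1/(2*pi)) ∫_{-2*pi}^{2*pi} v(x) dx = (1/(2*pi)) · (8*pi) = 4.
So the constant term a_0/2 = 2.

2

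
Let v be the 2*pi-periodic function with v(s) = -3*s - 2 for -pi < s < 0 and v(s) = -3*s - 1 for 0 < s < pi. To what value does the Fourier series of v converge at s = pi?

At s = pi the one-sided limits are v(pi^-) = -3*pi - 1 and v(pi^+) = -2 + 3*pi.
By Dirichlet's theorem the series converges to their average, [(-3*pi - 1) + (-2 + 3*pi)]/2 = -3/2.

-3/2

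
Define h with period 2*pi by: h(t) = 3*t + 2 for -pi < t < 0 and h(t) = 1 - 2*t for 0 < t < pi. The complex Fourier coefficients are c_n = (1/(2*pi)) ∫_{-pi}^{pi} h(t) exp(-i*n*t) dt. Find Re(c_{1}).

5/pi

Since h is real-valued, Re(c_{1}) = (1/(2*pi)) ∫_{-pi}^{pi} h(t) cos(t) dt = a_{1}/2.
Split the integral at the breakpoints.
Integrating by parts (boundary term plus one more integral), an antiderivative of (3*t + 2) cos(t) is 3*t*sin(t) + 2*sin(t) + 3*cos(t); evaluating from -pi to 0: ∫_{-pi}^{0} (3*t + 2) cos(t) dt = (3) - (-3) = 6.
Integrating by parts (boundary term plus one more integral), an antiderivative of (1 - 2*t) cos(t) is -2*t*sin(t) + sin(t) - 2*cos(t); evaluating from 0 to pi: ∫_{0}^{pi} (1 - 2*t) cos(t) dt = (2) - (-2) = 4.
So ∫_{-pi}^{pi} h(t) cos(t) dt = 10.
Hence Re(c_{1}) = (1/(2*pi))·(10) = 5/pi.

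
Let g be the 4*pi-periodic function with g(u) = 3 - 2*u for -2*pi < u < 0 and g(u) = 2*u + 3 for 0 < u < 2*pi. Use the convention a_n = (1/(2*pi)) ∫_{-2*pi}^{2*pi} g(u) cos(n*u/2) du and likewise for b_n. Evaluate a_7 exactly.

a_7 = (1/(2*pi)) ∫_{-2*pi}^{2*pi} g(u) cos(7*u/2) du.
g is even and cos(7*u/2) is even, so the integrand is even and a_7 = 1/pi ∫_0^{2*pi} g(u) cos(7*u/2) du.
Integrating by parts (boundary term plus one more integral), an antiderivative of (2*u + 3) cos(7*u/2) is 4*u*sin(7*u/2)/7 + 6*sin(7*u/2)/7 + 8*cos(7*u/2)/49; evaluating from 0 to 2*pi: ∫_{0}^{2*pi} (2*u + 3) cos(7*u/2) du = (-8/49) - (8/49) = -16/49.
Hence a_7 = (1/pi)·(-16/49) = -16/(49*pi).

-16/(49*pi)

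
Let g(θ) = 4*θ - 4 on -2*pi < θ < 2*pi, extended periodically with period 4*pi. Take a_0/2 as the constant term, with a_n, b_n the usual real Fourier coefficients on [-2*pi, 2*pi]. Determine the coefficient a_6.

a_6 = (1/(2*pi)) ∫_{-2*pi}^{2*pi} g(θ) cos(3*θ) dθ.
Integrating by parts (boundary term plus one more integral), an antiderivative of (4*θ - 4) cos(3*θ) is 4*θ*sin(3*θ)/3 - 4*sin(3*θ)/3 + 4*cos(3*θ)/9; evaluating from -2*pi to 2*pi: ∫_{-2*pi}^{2*pi} (4*θ - 4) cos(3*θ) dθ = (4/9) - (4/9) = 0.
Hence a_6 = (1/(2*pi))·(0) = 0.

0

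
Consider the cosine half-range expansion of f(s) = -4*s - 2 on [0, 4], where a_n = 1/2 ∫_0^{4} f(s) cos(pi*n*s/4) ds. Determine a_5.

a_5 = 1/2 ∫_0^{4} (-4*s - 2) cos(5*pi*s/4) ds.
Integrating by parts (boundary term plus one more integral), an antiderivative of (-4*s - 2) cos(5*pi*s/4) is -16*s*sin(5*pi*s/4)/(5*pi) - 8*sin(5*pi*s/4)/(5*pi) - 64*cos(5*pi*s/4)/(25*pi**2); evaluating from 0 to 4: ∫_{0}^{4} (-4*s - 2) cos(5*pi*s/4) ds = (64/(25*pi**2)) - (-64/(25*pi**2)) = 128/(25*pi**2).
Hence a_5 = (1/2)·(128/(25*pi**2)) = 64/(25*pi**2).

64/(25*pi**2)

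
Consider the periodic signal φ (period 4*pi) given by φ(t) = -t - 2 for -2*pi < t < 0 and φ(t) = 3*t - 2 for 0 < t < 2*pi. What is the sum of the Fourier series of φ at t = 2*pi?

-2 + 4*pi

At t = 2*pi the one-sided limits are φ(2*pi^-) = -2 + 6*pi and φ(2*pi^+) = -2 + 2*pi.
By Dirichlet's theorem the series converges to their average, [(-2 + 6*pi) + (-2 + 2*pi)]/2 = -2 + 4*pi.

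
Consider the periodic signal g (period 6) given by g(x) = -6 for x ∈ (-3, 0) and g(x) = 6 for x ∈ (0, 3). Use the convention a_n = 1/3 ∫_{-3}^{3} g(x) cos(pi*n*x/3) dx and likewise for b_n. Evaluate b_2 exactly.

0

b_2 = 1/3 ∫_{-3}^{3} g(x) sin(2*pi*x/3) dx.
g is odd and sin(2*pi*x/3) is odd, so the integrand is even and b_2 = 2/3 ∫_0^{3} g(x) sin(2*pi*x/3) dx.
Directly, an antiderivative of (6) sin(2*pi*x/3) is -9*cos(2*pi*x/3)/pi; evaluating from 0 to 3: ∫_{0}^{3} (6) sin(2*pi*x/3) dx = (-9/pi) - (-9/pi) = 0.
Hence b_2 = (2/3)·(0) = 0.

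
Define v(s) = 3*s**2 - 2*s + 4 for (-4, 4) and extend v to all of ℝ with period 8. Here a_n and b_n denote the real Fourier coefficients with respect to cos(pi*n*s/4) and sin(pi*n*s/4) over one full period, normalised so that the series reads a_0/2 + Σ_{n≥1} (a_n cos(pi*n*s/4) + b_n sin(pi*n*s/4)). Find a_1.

a_1 = 1/4 ∫_{-4}^{4} v(s) cos(pi*s/4) ds.
Integrating by parts twice (tabular method), an antiderivative of (3*s**2 - 2*s + 4) cos(pi*s/4) is 12*s**2*sin(pi*s/4)/pi - 8*s*sin(pi*s/4)/pi + 96*s*cos(pi*s/4)/pi**2 - 384*sin(pi*s/4)/pi**3 + 16*sin(pi*s/4)/pi - 32*cos(pi*s/4)/pi**2; evaluating from -4 to 4: ∫_{-4}^{4} (3*s**2 - 2*s + 4) cos(pi*s/4) ds = (-352/pi**2) - (416/pi**2) = -768/pi**2.
Hence a_1 = (1/4)·(-768/pi**2) = -192/pi**2.

-192/pi**2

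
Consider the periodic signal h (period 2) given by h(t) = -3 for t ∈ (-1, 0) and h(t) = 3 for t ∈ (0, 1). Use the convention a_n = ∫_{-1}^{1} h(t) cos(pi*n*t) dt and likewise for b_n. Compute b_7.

b_7 = ∫_{-1}^{1} h(t) sin(7*pi*t) dt.
h is odd and sin(7*pi*t) is odd, so the integrand is even and b_7 = 2 ∫_0^{1} h(t) sin(7*pi*t) dt.
Directly, an antiderivative of (3) sin(7*pi*t) is -3*cos(7*pi*t)/(7*pi); evaluating from 0 to 1: ∫_{0}^{1} (3) sin(7*pi*t) dt = (3/(7*pi)) - (-3/(7*pi)) = 6/(7*pi).
Hence b_7 = 2·(6/(7*pi)) = 12/(7*pi).

12/(7*pi)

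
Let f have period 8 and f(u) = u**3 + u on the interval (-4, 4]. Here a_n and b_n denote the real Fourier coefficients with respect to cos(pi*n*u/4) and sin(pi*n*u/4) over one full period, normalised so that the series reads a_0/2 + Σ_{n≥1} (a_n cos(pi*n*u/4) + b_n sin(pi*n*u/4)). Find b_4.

-34/pi + 12/pi**3

b_4 = 1/4 ∫_{-4}^{4} f(u) sin(pi*u) du.
f is odd and sin(pi*u) is odd, so the integrand is even and b_4 = 1/2 ∫_0^{4} f(u) sin(pi*u) du.
Integrating by parts three times (tabular method), an antiderivative of (u**3 + u) sin(pi*u) is -u**3*cos(pi*u)/pi + 3*u**2*sin(pi*u)/pi**2 - u*cos(pi*u)/pi + 6*u*cos(pi*u)/pi**3 - 6*sin(pi*u)/pi**4 + sin(pi*u)/pi**2; evaluating from 0 to 4: ∫_{0}^{4} (u**3 + u) sin(pi*u) du = (-68/pi + 24/pi**3) - (0) = -68/pi + 24/pi**3.
Hence b_4 = (1/2)·(-68/pi + 24/pi**3) = -34/pi + 12/pi**3.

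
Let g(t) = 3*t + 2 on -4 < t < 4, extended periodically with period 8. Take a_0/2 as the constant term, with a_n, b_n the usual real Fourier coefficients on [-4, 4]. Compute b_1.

24/pi

b_1 = 1/4 ∫_{-4}^{4} g(t) sin(pi*t/4) dt.
Integrating by parts (boundary term plus one more integral), an antiderivative of (3*t + 2) sin(pi*t/4) is -12*t*cos(pi*t/4)/pi + 48*sin(pi*t/4)/pi**2 - 8*cos(pi*t/4)/pi; evaluating from -4 to 4: ∫_{-4}^{4} (3*t + 2) sin(pi*t/4) dt = (56/pi) - (-40/pi) = 96/pi.
Hence b_1 = (1/4)·(96/pi) = 24/pi.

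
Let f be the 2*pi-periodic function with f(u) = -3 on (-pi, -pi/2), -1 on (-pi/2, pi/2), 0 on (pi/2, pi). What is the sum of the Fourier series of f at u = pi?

-3/2

At u = pi the one-sided limits are f(pi^-) = 0 and f(pi^+) = -3.
By Dirichlet's theorem the series converges to their average, [(0) + (-3)]/2 = -3/2.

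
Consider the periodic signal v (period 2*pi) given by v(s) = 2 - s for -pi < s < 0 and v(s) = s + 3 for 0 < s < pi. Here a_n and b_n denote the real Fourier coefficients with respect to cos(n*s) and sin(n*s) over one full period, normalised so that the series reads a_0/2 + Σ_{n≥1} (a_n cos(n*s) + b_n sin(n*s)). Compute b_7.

b_7 = 1/pi ∫_{-pi}^{pi} v(s) sin(7*s) ds.
Split the integral at the breakpoints.
Integrating by parts (boundary term plus one more integral), an antiderivative of (2 - s) sin(7*s) is s*cos(7*s)/7 - sin(7*s)/49 - 2*cos(7*s)/7; evaluating from -pi to 0: ∫_{-pi}^{0} (2 - s) sin(7*s) ds = (-2/7) - (2/7 + pi/7) = -4/7 - pi/7.
Integrating by parts (boundary term plus one more integral), an antiderivative of (s + 3) sin(7*s) is -s*cos(7*s)/7 + sin(7*s)/49 - 3*cos(7*s)/7; evaluating from 0 to pi: ∫_{0}^{pi} (s + 3) sin(7*s) ds = (3/7 + pi/7) - (-3/7) = pi/7 + 6/7.
Summing the pieces and multiplying by (1/pi) gives b_7 = 2/(7*pi).

2/(7*pi)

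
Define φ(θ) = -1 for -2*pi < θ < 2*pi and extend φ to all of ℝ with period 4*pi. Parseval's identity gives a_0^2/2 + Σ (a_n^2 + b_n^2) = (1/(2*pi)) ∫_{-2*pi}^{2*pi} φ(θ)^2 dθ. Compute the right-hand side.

2

(1/(2*pi)) ∫_{-2*pi}^{2*pi} φ(θ)^2 dθ = (1/(2*pi)) · (4*pi) = 2.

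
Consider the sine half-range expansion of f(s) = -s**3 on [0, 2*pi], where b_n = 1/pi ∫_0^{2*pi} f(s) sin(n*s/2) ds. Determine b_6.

b_6 = 1/pi ∫_0^{2*pi} (-s**3) sin(3*s) ds.
Integrating by parts three times (tabular method), an antiderivative of (-s**3) sin(3*s) is s**3*cos(3*s)/3 - s**2*sin(3*s)/3 - 2*s*cos(3*s)/9 + 2*sin(3*s)/27; evaluating from 0 to 2*pi: ∫_{0}^{2*pi} (-s**3) sin(3*s) ds = (4*pi*(-1 + 6*pi**2)/9) - (0) = 4*pi*(-1 + 6*pi**2)/9.
Hence b_6 = (1/pi)·(4*pi*(-1 + 6*pi**2)/9) = -4/9 + 8*pi**2/3.

-4/9 + 8*pi**2/3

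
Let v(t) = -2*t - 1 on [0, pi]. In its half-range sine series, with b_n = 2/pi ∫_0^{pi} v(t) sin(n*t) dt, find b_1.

b_1 = 2/pi ∫_0^{pi} (-2*t - 1) sin(t) dt.
Integrating by parts (boundary term plus one more integral), an antiderivative of (-2*t - 1) sin(t) is 2*t*cos(t) - 2*sin(t) + cos(t); evaluating from 0 to pi: ∫_{0}^{pi} (-2*t - 1) sin(t) dt = (-2*pi - 1) - (1) = -2*pi - 2.
Hence b_1 = (2/pi)·(-2*pi - 2) = -4 - 4/pi.

-4 - 4/pi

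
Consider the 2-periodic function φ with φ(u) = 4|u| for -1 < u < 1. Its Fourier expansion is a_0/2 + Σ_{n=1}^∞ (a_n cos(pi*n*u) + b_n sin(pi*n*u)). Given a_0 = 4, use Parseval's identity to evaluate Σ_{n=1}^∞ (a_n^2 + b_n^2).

8/3

Parseval: a_0^2/2 + Σ_{n≥1} (a_n^2+b_n^2) = ∫_{-1}^{1} φ(u)^2 du = 32/3.
Subtract a_0^2/2 = 8: Σ (a_n^2+b_n^2) = 8/3.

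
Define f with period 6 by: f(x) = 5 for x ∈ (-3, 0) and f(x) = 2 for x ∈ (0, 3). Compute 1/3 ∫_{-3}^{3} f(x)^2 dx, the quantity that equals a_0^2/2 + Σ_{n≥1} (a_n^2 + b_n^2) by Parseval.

29

1/3 ∫_{-3}^{3} f(x)^2 dx = 1/3 · (87) = 29.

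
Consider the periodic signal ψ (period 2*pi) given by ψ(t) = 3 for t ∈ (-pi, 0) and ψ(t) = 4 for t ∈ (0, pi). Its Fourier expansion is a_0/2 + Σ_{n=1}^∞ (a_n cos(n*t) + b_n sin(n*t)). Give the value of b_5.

b_5 = 1/pi ∫_{-pi}^{pi} ψ(t) sin(5*t) dt.
Split the integral at the breakpoints.
Directly, an antiderivative of (3) sin(5*t) is -3*cos(5*t)/5; evaluating from -pi to 0: ∫_{-pi}^{0} (3) sin(5*t) dt = (-3/5) - (3/5) = -6/5.
Directly, an antiderivative of (4) sin(5*t) is -4*cos(5*t)/5; evaluating from 0 to pi: ∫_{0}^{pi} (4) sin(5*t) dt = (4/5) - (-4/5) = 8/5.
Summing the pieces and multiplying by (1/pi) gives b_5 = 2/(5*pi).

2/(5*pi)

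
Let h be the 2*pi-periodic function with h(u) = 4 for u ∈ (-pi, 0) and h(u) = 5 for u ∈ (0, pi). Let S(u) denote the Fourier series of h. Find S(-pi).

9/2

u = -pi differs from u = pi by -1 full period(s), and the series is 2*pi-periodic.
At u = pi the one-sided limits are h(pi^-) = 5 and h(pi^+) = 4.
By Dirichlet's theorem the series converges to their average, [(5) + (4)]/2 = 9/2.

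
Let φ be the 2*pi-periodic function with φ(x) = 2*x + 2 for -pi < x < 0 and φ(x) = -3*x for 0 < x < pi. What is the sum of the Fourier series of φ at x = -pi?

At x = -pi the one-sided limits are φ(-pi^-) = -3*pi and φ(-pi^+) = 2 - 2*pi.
By Dirichlet's theorem the series converges to their average, [(-3*pi) + (2 - 2*pi)]/2 = 1 - 5*pi/2.

1 - 5*pi/2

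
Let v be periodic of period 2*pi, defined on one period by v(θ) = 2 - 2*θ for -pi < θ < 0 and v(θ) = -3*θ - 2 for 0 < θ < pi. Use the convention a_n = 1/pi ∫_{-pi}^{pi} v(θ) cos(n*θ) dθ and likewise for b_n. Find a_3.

2/(9*pi)

a_3 = 1/pi ∫_{-pi}^{pi} v(θ) cos(3*θ) dθ.
Split the integral at the breakpoints.
Integrating by parts (boundary term plus one more integral), an antiderivative of (2 - 2*θ) cos(3*θ) is -2*θ*sin(3*θ)/3 + 2*sin(3*θ)/3 - 2*cos(3*θ)/9; evaluating from -pi to 0: ∫_{-pi}^{0} (2 - 2*θ) cos(3*θ) dθ = (-2/9) - (2/9) = -4/9.
Integrating by parts (boundary term plus one more integral), an antiderivative of (-3*θ - 2) cos(3*θ) is -θ*sin(3*θ) - 2*sin(3*θ)/3 - cos(3*θ)/3; evaluating from 0 to pi: ∫_{0}^{pi} (-3*θ - 2) cos(3*θ) dθ = (1/3) - (-1/3) = 2/3.
Summing the pieces and multiplying by (1/pi) gives a_3 = 2/(9*pi).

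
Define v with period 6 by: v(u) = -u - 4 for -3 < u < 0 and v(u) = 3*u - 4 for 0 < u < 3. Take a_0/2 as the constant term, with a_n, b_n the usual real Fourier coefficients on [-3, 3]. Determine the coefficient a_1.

a_1 = 1/3 ∫_{-3}^{3} v(u) cos(pi*u/3) du.
Split the integral at the breakpoints.
Integrating by parts (boundary term plus one more integral), an antiderivative of (-u - 4) cos(pi*u/3) is -3*u*sin(pi*u/3)/pi - 12*sin(pi*u/3)/pi - 9*cos(pi*u/3)/pi**2; evaluating from -3 to 0: ∫_{-3}^{0} (-u - 4) cos(pi*u/3) du = (-9/pi**2) - (9/pi**2) = -18/pi**2.
Integrating by parts (boundary term plus one more integral), an antiderivative of (3*u - 4) cos(pi*u/3) is 9*u*sin(pi*u/3)/pi - 12*sin(pi*u/3)/pi + 27*cos(pi*u/3)/pi**2; evaluating from 0 to 3: ∫_{0}^{3} (3*u - 4) cos(pi*u/3) du = (-27/pi**2) - (27/pi**2) = -54/pi**2.
Summing the pieces and multiplying by (1/3) gives a_1 = -24/pi**2.

-24/pi**2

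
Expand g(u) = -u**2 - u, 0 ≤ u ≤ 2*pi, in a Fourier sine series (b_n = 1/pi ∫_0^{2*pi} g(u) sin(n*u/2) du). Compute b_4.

1 + 2*pi

b_4 = 1/pi ∫_0^{2*pi} (-u**2 - u) sin(2*u) du.
Integrating by parts twice (tabular method), an antiderivative of (-u**2 - u) sin(2*u) is u**2*cos(2*u)/2 - u*sin(2*u)/2 + u*cos(2*u)/2 - sin(2*u)/4 - cos(2*u)/4; evaluating from 0 to 2*pi: ∫_{0}^{2*pi} (-u**2 - u) sin(2*u) du = (-1/4 + pi + 2*pi**2) - (-1/4) = pi*(1 + 2*pi).
Hence b_4 = (1/pi)·(pi*(1 + 2*pi)) = 1 + 2*pi.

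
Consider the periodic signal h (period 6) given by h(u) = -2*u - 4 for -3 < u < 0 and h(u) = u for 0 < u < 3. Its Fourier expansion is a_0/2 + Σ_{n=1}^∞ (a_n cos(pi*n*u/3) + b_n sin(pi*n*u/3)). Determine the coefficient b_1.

5/pi

b_1 = 1/3 ∫_{-3}^{3} h(u) sin(pi*u/3) du.
Split the integral at the breakpoints.
Integrating by parts (boundary term plus one more integral), an antiderivative of (-2*u - 4) sin(pi*u/3) is 6*u*cos(pi*u/3)/pi - 18*sin(pi*u/3)/pi**2 + 12*cos(pi*u/3)/pi; evaluating from -3 to 0: ∫_{-3}^{0} (-2*u - 4) sin(pi*u/3) du = (12/pi) - (6/pi) = 6/pi.
Integrating by parts (boundary term plus one more integral), an antiderivative of (u) sin(pi*u/3) is -3*u*cos(pi*u/3)/pi + 9*sin(pi*u/3)/pi**2; evaluating from 0 to 3: ∫_{0}^{3} (u) sin(pi*u/3) du = (9/pi) - (0) = 9/pi.
Summing the pieces and multiplying by (1/3) gives b_1 = 5/pi.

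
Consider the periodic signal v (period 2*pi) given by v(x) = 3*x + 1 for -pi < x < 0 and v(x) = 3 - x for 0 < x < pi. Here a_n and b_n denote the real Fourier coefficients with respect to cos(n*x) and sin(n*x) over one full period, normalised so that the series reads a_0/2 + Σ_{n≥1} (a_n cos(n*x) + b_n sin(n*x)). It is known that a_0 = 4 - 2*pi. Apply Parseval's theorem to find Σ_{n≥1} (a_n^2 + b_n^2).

2 + 2*pi + 4*pi**2/3

Parseval: a_0^2/2 + Σ_{n≥1} (a_n^2+b_n^2) = 1/pi ∫_{-pi}^{pi} v(x)^2 dx = -6*pi + 10 + 10*pi**2/3.
Subtract a_0^2/2 = 2*(2 - pi)**2: Σ (a_n^2+b_n^2) = 2 + 2*pi + 4*pi**2/3.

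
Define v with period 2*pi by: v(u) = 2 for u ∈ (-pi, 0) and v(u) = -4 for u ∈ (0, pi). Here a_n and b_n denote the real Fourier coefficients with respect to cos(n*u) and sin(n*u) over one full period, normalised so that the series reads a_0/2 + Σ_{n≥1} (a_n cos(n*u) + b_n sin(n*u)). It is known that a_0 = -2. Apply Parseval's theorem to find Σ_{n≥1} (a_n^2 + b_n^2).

Parseval: a_0^2/2 + Σ_{n≥1} (a_n^2+b_n^2) = 1/pi ∫_{-pi}^{pi} v(u)^2 du = 20.
Subtract a_0^2/2 = 2: Σ (a_n^2+b_n^2) = 18.

18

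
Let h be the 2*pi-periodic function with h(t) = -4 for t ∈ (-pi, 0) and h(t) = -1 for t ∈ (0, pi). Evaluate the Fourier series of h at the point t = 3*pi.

-5/2

t = 3*pi differs from t = -pi by 2 full period(s), and the series is 2*pi-periodic.
At t = -pi the one-sided limits are h(-pi^-) = -1 and h(-pi^+) = -4.
By Dirichlet's theorem the series converges to their average, [(-1) + (-4)]/2 = -5/2.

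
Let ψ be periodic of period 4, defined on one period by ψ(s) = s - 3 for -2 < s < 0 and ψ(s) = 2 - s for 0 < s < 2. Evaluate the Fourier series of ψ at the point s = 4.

s = 4 differs from s = 0 by 1 full period(s), and the series is 4-periodic.
At s = 0 the one-sided limits are ψ(0^-) = -3 and ψ(0^+) = 2.
By Dirichlet's theorem the series converges to their average, [(-3) + (2)]/2 = -1/2.

-1/2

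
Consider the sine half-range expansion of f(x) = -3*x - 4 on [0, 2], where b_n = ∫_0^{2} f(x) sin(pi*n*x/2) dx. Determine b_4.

3/pi

b_4 = ∫_0^{2} (-3*x - 4) sin(2*pi*x) dx.
Integrating by parts (boundary term plus one more integral), an antiderivative of (-3*x - 4) sin(2*pi*x) is 3*x*cos(2*pi*x)/(2*pi) - 3*sin(2*pi*x)/(4*pi**2) + 2*cos(2*pi*x)/pi; evaluating from 0 to 2: ∫_{0}^{2} (-3*x - 4) sin(2*pi*x) dx = (5/pi) - (2/pi) = 3/pi.
Hence b_4 = 3/pi.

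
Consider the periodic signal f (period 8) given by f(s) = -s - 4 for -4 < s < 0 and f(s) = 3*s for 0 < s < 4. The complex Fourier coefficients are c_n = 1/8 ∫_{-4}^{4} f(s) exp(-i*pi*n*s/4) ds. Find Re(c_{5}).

Since f is real-valued, Re(c_{5}) = 1/8 ∫_{-4}^{4} f(s) cos(5*pi*s/4) ds = a_{5}/2.
Split the integral at the breakpoints.
Integrating by parts (boundary term plus one more integral), an antiderivative of (-s - 4) cos(5*pi*s/4) is -4*s*sin(5*pi*s/4)/(5*pi) - 16*sin(5*pi*s/4)/(5*pi) - 16*cos(5*pi*s/4)/(25*pi**2); evaluating from -4 to 0: ∫_{-4}^{0} (-s - 4) cos(5*pi*s/4) ds = (-16/(25*pi**2)) - (16/(25*pi**2)) = -32/(25*pi**2).
Integrating by parts (boundary term plus one more integral), an antiderivative of (3*s) cos(5*pi*s/4) is 12*s*sin(5*pi*s/4)/(5*pi) + 48*cos(5*pi*s/4)/(25*pi**2); evaluating from 0 to 4: ∫_{0}^{4} (3*s) cos(5*pi*s/4) ds = (-48/(25*pi**2)) - (48/(25*pi**2)) = -96/(25*pi**2).
So ∫_{-4}^{4} f(s) cos(5*pi*s/4) ds = -128/(25*pi**2).
Hence Re(c_{5}) = (1/8)·(-128/(25*pi**2)) = -16/(25*pi**2).

-16/(25*pi**2)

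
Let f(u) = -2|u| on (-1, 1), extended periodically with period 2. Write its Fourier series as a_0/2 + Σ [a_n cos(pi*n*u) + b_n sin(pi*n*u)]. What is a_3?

8/(9*pi**2)

a_3 = ∫_{-1}^{1} f(u) cos(3*pi*u) du.
f is even and cos(3*pi*u) is even, so the integrand is even and a_3 = 2 ∫_0^{1} f(u) cos(3*pi*u) du.
Integrating by parts (boundary term plus one more integral), an antiderivative of (-2*u) cos(3*pi*u) is -2*u*sin(3*pi*u)/(3*pi) - 2*cos(3*pi*u)/(9*pi**2); evaluating from 0 to 1: ∫_{0}^{1} (-2*u) cos(3*pi*u) du = (2/(9*pi**2)) - (-2/(9*pi**2)) = 4/(9*pi**2).
Hence a_3 = 2·(4/(9*pi**2)) = 8/(9*pi**2).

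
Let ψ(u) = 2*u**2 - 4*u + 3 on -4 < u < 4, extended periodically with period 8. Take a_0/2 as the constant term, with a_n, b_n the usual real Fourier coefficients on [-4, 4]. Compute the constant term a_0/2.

41/3

a_0 = 1/4 ∫_{-4}^{4} ψ(u) du = 1/4 · (328/3) = 82/3.
So the constant term a_0/2 = 41/3.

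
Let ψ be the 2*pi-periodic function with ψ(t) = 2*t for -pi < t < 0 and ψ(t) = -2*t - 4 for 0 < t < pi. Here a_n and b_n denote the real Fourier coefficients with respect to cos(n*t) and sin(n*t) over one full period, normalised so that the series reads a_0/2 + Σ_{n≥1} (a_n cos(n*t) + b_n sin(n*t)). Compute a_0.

a_0 = 1/pi ∫_{-pi}^{pi} ψ(t) dt = 1/pi · (-2*pi*(2 + pi)) = -2*pi - 4.

-2*pi - 4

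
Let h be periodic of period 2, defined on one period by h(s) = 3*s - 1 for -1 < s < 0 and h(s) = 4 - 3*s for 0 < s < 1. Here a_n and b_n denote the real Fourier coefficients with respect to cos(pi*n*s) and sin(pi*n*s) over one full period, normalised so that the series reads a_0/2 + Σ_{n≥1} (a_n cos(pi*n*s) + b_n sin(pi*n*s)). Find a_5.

a_5 = ∫_{-1}^{1} h(s) cos(5*pi*s) ds.
Split the integral at the breakpoints.
Integrating by parts (boundary term plus one more integral), an antiderivative of (3*s - 1) cos(5*pi*s) is 3*s*sin(5*pi*s)/(5*pi) - sin(5*pi*s)/(5*pi) + 3*cos(5*pi*s)/(25*pi**2); evaluating from -1 to 0: ∫_{-1}^{0} (3*s - 1) cos(5*pi*s) ds = (3/(25*pi**2)) - (-3/(25*pi**2)) = 6/(25*pi**2).
Integrating by parts (boundary term plus one more integral), an antiderivative of (4 - 3*s) cos(5*pi*s) is -3*s*sin(5*pi*s)/(5*pi) + 4*sin(5*pi*s)/(5*pi) - 3*cos(5*pi*s)/(25*pi**2); evaluating from 0 to 1: ∫_{0}^{1} (4 - 3*s) cos(5*pi*s) ds = (3/(25*pi**2)) - (-3/(25*pi**2)) = 6/(25*pi**2).
Summing the pieces gives a_5 = 12/(25*pi**2).

12/(25*pi**2)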